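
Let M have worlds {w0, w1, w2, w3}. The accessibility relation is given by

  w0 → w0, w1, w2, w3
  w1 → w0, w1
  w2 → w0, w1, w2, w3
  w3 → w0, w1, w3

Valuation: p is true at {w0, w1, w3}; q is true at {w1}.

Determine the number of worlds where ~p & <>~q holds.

1

w0: ~p is F, <>~q is T. ✗
w1: ~p is F, <>~q is T. ✗
w2: ~p is T, <>~q is T. ✓
w3: ~p is F, <>~q is T. ✗
Satisfying worlds: {w2}.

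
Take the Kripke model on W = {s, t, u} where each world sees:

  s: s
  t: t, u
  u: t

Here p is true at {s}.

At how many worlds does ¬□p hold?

s: □p is T. ✗
t: □p is F. ✓
u: □p is F. ✓
Satisfying worlds: {t, u}.

2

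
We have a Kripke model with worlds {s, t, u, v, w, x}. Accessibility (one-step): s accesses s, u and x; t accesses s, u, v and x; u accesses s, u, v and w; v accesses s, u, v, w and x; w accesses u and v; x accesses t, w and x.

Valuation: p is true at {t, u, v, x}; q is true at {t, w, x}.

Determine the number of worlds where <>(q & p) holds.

4

s: successors {s, u, x}; q & p there: s:F, u:F, x:T. ✓
t: successors {s, u, v, x}; q & p there: s:F, u:F, v:F, x:T. ✓
u: successors {s, u, v, w}; q & p there: s:F, u:F, v:F, w:F. ✗
v: successors {s, u, v, w, x}; q & p there: s:F, u:F, v:F, w:F, x:T. ✓
w: successors {u, v}; q & p there: u:F, v:F. ✗
x: successors {t, w, x}; q & p there: t:T, w:F, x:T. ✓
Satisfying worlds: {s, t, v, x}.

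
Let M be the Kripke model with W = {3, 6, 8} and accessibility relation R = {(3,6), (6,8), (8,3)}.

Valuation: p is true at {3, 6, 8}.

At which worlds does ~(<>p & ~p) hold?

3: <>p & ~p is F. ✓
6: <>p & ~p is F. ✓
8: <>p & ~p is F. ✓

{3, 6, 8}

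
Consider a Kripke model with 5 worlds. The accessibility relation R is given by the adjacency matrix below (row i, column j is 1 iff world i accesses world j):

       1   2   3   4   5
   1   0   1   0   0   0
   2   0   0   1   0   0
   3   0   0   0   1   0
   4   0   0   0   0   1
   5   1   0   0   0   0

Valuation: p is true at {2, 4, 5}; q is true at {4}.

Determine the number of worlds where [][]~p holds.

1: successors {2}; []~p there: 2:T. ✓
2: successors {3}; []~p there: 3:F. ✗
3: successors {4}; []~p there: 4:F. ✗
4: successors {5}; []~p there: 5:T. ✓
5: successors {1}; []~p there: 1:F. ✗
Satisfying worlds: {1, 4}.

2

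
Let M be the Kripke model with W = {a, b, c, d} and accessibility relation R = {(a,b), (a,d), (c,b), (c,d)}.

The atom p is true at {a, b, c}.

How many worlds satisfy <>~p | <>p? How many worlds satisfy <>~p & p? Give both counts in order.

For <>~p | <>p:
a: <>~p is T, <>p is T. ✓
b: <>~p is F, <>p is F. ✗
c: <>~p is T, <>p is T. ✓
d: <>~p is F, <>p is F. ✗
— 2 worlds.
For <>~p & p:
a: <>~p is T, p is T. ✓
b: <>~p is F, p is T. ✗
c: <>~p is T, p is T. ✓
d: <>~p is F, p is F. ✗
— 2 worlds.

2 and 2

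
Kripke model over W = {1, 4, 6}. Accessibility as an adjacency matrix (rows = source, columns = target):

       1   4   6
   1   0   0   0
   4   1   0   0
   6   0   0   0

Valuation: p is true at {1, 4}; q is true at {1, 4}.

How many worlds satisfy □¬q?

1: no successors, so □¬q holds vacuously. ✓
4: successors {1}; ¬q there: 1:F. ✗
6: no successors, so □¬q holds vacuously. ✓
Satisfying worlds: {1, 6}.

2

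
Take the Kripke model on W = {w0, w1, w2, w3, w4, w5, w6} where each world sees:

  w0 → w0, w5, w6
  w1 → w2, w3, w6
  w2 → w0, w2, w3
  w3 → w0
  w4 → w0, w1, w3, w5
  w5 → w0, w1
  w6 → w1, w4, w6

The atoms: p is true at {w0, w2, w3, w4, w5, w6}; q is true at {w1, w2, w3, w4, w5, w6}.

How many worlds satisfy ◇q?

w0: successors {w0, w5, w6}; q there: w0:F, w5:T, w6:T. ✓
w1: successors {w2, w3, w6}; q there: w2:T, w3:T, w6:T. ✓
w2: successors {w0, w2, w3}; q there: w0:F, w2:T, w3:T. ✓
w3: successors {w0}; q there: w0:F. ✗
w4: successors {w0, w1, w3, w5}; q there: w0:F, w1:T, w3:T, w5:T. ✓
w5: successors {w0, w1}; q there: w0:F, w1:T. ✓
w6: successors {w1, w4, w6}; q there: w1:T, w4:T, w6:T. ✓
Satisfying worlds: {w0, w1, w2, w4, w5, w6}.

6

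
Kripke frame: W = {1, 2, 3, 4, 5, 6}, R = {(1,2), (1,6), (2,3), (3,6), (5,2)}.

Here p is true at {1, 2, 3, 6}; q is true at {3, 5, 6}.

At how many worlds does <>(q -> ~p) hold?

1: successors {2, 6}; q -> ~p there: 2:T, 6:F. ✓
2: successors {3}; q -> ~p there: 3:F. ✗
3: successors {6}; q -> ~p there: 6:F. ✗
4: no successors, so <>(q -> ~p) fails. ✗
5: successors {2}; q -> ~p there: 2:T. ✓
6: no successors, so <>(q -> ~p) fails. ✗
Satisfying worlds: {1, 5}.

2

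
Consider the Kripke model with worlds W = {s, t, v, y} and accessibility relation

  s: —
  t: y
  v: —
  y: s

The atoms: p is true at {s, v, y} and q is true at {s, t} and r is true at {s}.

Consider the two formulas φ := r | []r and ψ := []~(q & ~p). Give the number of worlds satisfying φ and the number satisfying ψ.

For r | []r:
s: r is T, []r is T. ✓
t: r is F, []r is F. ✗
v: r is F, []r is T. ✓
y: r is F, []r is T. ✓
— 3 worlds.
For []~(q & ~p):
s: no successors, so []~(q & ~p) holds vacuously. ✓
t: successors {y}; ~(q & ~p) there: y:T. ✓
v: no successors, so []~(q & ~p) holds vacuously. ✓
y: successors {s}; ~(q & ~p) there: s:T. ✓
— 4 worlds.

3 and 4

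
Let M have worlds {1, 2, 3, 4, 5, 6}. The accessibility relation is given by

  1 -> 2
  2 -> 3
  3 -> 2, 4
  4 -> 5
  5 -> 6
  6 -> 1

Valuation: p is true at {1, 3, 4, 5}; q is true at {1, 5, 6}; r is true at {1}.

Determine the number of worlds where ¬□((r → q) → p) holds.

1: □((r → q) → p) is F. ✓
2: □((r → q) → p) is T. ✗
3: □((r → q) → p) is F. ✓
4: □((r → q) → p) is T. ✗
5: □((r → q) → p) is F. ✓
6: □((r → q) → p) is T. ✗
Satisfying worlds: {1, 3, 5}.

3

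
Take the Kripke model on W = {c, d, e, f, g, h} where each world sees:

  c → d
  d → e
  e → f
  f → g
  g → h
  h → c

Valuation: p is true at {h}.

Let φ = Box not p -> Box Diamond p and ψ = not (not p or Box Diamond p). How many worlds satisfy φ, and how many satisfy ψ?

For Box not p -> Box Diamond p:
c: Box not p is T, Box Diamond p is F. ✗
d: Box not p is T, Box Diamond p is F. ✗
e: Box not p is T, Box Diamond p is F. ✗
f: Box not p is T, Box Diamond p is T. ✓
g: Box not p is F, Box Diamond p is F. ✓
h: Box not p is T, Box Diamond p is F. ✗
— 2 worlds.
For not (not p or Box Diamond p):
c: not p or Box Diamond p is T. ✗
d: not p or Box Diamond p is T. ✗
e: not p or Box Diamond p is T. ✗
f: not p or Box Diamond p is T. ✗
g: not p or Box Diamond p is T. ✗
h: not p or Box Diamond p is F. ✓
— 1 world.

2 and 1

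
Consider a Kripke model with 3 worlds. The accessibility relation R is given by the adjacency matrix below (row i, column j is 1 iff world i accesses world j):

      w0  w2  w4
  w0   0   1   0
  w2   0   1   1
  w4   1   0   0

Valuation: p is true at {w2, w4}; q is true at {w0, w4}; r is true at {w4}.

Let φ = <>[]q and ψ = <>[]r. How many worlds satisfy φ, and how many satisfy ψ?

1 and 0

For <>[]q:
w0: successors {w2}; []q there: w2:F. ✗
w2: successors {w2, w4}; []q there: w2:F, w4:T. ✓
w4: successors {w0}; []q there: w0:F. ✗
— 1 world.
For <>[]r:
w0: successors {w2}; []r there: w2:F. ✗
w2: successors {w2, w4}; []r there: w2:F, w4:F. ✗
w4: successors {w0}; []r there: w0:F. ✗
— 0 worlds.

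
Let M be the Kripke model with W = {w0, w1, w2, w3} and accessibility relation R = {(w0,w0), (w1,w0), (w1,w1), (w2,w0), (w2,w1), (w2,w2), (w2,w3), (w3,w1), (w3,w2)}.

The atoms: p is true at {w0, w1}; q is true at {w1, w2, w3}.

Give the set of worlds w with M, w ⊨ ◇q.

w0: successors {w0}; q there: w0:F. ✗
w1: successors {w0, w1}; q there: w0:F, w1:T. ✓
w2: successors {w0, w1, w2, w3}; q there: w0:F, w1:T, w2:T, w3:T. ✓
w3: successors {w1, w2}; q there: w1:T, w2:T. ✓

{w1, w2, w3}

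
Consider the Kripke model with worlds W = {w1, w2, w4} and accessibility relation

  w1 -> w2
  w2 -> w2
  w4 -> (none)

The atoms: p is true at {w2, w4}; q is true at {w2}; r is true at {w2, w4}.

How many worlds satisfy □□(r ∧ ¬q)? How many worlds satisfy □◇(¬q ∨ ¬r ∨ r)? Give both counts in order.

1 and 3

For □□(r ∧ ¬q):
w1: successors {w2}; □(r ∧ ¬q) there: w2:F. ✗
w2: successors {w2}; □(r ∧ ¬q) there: w2:F. ✗
w4: no successors, so □□(r ∧ ¬q) holds vacuously. ✓
— 1 world.
For □◇(¬q ∨ ¬r ∨ r):
w1: successors {w2}; ◇(¬q ∨ ¬r ∨ r) there: w2:T. ✓
w2: successors {w2}; ◇(¬q ∨ ¬r ∨ r) there: w2:T. ✓
w4: no successors, so □◇(¬q ∨ ¬r ∨ r) holds vacuously. ✓
— 3 worlds.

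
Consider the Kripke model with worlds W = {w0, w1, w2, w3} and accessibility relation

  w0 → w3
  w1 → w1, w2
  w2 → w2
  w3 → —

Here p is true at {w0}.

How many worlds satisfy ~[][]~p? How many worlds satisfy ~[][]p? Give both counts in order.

For ~[][]~p:
w0: [][]~p is T. ✗
w1: [][]~p is T. ✗
w2: [][]~p is T. ✗
w3: [][]~p is T. ✗
— 0 worlds.
For ~[][]p:
w0: [][]p is T. ✗
w1: [][]p is F. ✓
w2: [][]p is F. ✓
w3: [][]p is T. ✗
— 2 worlds.

0 and 2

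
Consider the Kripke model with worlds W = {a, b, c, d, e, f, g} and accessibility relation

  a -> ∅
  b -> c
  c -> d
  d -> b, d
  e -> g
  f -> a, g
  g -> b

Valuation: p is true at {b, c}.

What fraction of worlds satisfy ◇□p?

a: no successors, so ◇□p fails. ✗
b: successors {c}; □p there: c:F. ✗
c: successors {d}; □p there: d:F. ✗
d: successors {b, d}; □p there: b:T, d:F. ✓
e: successors {g}; □p there: g:T. ✓
f: successors {a, g}; □p there: a:T, g:T. ✓
g: successors {b}; □p there: b:T. ✓
That's 4 of 7 worlds, so 4/7.

4/7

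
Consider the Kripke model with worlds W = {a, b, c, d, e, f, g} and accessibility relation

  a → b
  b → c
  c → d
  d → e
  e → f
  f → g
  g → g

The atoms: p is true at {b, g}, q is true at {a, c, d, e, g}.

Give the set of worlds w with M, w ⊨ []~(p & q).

a: successors {b}; ~(p & q) there: b:T. ✓
b: successors {c}; ~(p & q) there: c:T. ✓
c: successors {d}; ~(p & q) there: d:T. ✓
d: successors {e}; ~(p & q) there: e:T. ✓
e: successors {f}; ~(p & q) there: f:T. ✓
f: successors {g}; ~(p & q) there: g:F. ✗
g: successors {g}; ~(p & q) there: g:F. ✗

{a, b, c, d, e}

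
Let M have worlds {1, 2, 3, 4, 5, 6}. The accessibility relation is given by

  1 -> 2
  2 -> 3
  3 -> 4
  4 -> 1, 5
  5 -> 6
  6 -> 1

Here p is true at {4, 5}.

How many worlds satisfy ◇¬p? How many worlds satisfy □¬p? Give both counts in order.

5 and 4

For ◇¬p:
1: successors {2}; ¬p there: 2:T. ✓
2: successors {3}; ¬p there: 3:T. ✓
3: successors {4}; ¬p there: 4:F. ✗
4: successors {1, 5}; ¬p there: 1:T, 5:F. ✓
5: successors {6}; ¬p there: 6:T. ✓
6: successors {1}; ¬p there: 1:T. ✓
— 5 worlds.
For □¬p:
1: successors {2}; ¬p there: 2:T. ✓
2: successors {3}; ¬p there: 3:T. ✓
3: successors {4}; ¬p there: 4:F. ✗
4: successors {1, 5}; ¬p there: 1:T, 5:F. ✗
5: successors {6}; ¬p there: 6:T. ✓
6: successors {1}; ¬p there: 1:T. ✓
— 4 worlds.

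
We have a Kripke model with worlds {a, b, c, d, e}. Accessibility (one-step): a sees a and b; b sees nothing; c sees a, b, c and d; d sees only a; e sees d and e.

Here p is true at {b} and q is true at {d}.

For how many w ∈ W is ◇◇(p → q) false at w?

a: successors {a, b}; ◇(p → q) there: a:T, b:F. ✓
b: no successors, so ◇◇(p → q) fails. ✗
c: successors {a, b, c, d}; ◇(p → q) there: a:T, b:F, c:T, d:T. ✓
d: successors {a}; ◇(p → q) there: a:T. ✓
e: successors {d, e}; ◇(p → q) there: d:T, e:T. ✓
Satisfying worlds: {a, c, d, e}.
So ◇◇(p → q) fails at the other 1 world.

1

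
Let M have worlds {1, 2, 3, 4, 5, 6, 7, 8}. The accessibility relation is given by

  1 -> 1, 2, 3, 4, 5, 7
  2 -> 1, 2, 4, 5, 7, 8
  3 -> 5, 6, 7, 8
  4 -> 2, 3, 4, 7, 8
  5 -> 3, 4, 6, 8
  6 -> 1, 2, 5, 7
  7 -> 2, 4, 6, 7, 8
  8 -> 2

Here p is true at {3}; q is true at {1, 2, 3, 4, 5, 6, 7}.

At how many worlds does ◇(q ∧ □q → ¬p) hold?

1: successors {1, 2, 3, 4, 5, 7}; q ∧ □q → ¬p there: 1:T, 2:T, 3:T, 4:T, 5:T, 7:T. ✓
2: successors {1, 2, 4, 5, 7, 8}; q ∧ □q → ¬p there: 1:T, 2:T, 4:T, 5:T, 7:T, 8:T. ✓
3: successors {5, 6, 7, 8}; q ∧ □q → ¬p there: 5:T, 6:T, 7:T, 8:T. ✓
4: successors {2, 3, 4, 7, 8}; q ∧ □q → ¬p there: 2:T, 3:T, 4:T, 7:T, 8:T. ✓
5: successors {3, 4, 6, 8}; q ∧ □q → ¬p there: 3:T, 4:T, 6:T, 8:T. ✓
6: successors {1, 2, 5, 7}; q ∧ □q → ¬p there: 1:T, 2:T, 5:T, 7:T. ✓
7: successors {2, 4, 6, 7, 8}; q ∧ □q → ¬p there: 2:T, 4:T, 6:T, 7:T, 8:T. ✓
8: successors {2}; q ∧ □q → ¬p there: 2:T. ✓
Satisfying worlds: {1, 2, 3, 4, 5, 6, 7, 8}.

8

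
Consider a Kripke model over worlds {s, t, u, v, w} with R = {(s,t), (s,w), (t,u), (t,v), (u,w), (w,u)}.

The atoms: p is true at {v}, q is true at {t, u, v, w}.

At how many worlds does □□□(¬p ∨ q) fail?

0

s: successors {t, w}; □□(¬p ∨ q) there: t:T, w:T. ✓
t: successors {u, v}; □□(¬p ∨ q) there: u:T, v:T. ✓
u: successors {w}; □□(¬p ∨ q) there: w:T. ✓
v: no successors, so □□□(¬p ∨ q) holds vacuously. ✓
w: successors {u}; □□(¬p ∨ q) there: u:T. ✓
Satisfying worlds: {s, t, u, v, w}.
So □□□(¬p ∨ q) fails at the other 0 worlds.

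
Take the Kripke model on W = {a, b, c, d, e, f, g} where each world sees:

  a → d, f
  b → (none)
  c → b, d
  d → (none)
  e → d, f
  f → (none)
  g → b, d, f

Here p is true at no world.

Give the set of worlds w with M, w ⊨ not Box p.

{a, c, e, g}

a: Box p is F. ✓
b: Box p is T. ✗
c: Box p is F. ✓
d: Box p is T. ✗
e: Box p is F. ✓
f: Box p is T. ✗
g: Box p is F. ✓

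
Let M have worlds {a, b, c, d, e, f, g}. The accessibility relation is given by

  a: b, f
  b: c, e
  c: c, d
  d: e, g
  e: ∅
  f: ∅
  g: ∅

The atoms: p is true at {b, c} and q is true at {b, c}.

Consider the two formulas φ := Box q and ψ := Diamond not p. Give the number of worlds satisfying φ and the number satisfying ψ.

3 and 4

For Box q:
a: successors {b, f}; q there: b:T, f:F. ✗
b: successors {c, e}; q there: c:T, e:F. ✗
c: successors {c, d}; q there: c:T, d:F. ✗
d: successors {e, g}; q there: e:F, g:F. ✗
e: no successors, so Box q holds vacuously. ✓
f: no successors, so Box q holds vacuously. ✓
g: no successors, so Box q holds vacuously. ✓
— 3 worlds.
For Diamond not p:
a: successors {b, f}; not p there: b:F, f:T. ✓
b: successors {c, e}; not p there: c:F, e:T. ✓
c: successors {c, d}; not p there: c:F, d:T. ✓
d: successors {e, g}; not p there: e:T, g:T. ✓
e: no successors, so Diamond not p fails. ✗
f: no successors, so Diamond not p fails. ✗
g: no successors, so Diamond not p fails. ✗
— 4 worlds.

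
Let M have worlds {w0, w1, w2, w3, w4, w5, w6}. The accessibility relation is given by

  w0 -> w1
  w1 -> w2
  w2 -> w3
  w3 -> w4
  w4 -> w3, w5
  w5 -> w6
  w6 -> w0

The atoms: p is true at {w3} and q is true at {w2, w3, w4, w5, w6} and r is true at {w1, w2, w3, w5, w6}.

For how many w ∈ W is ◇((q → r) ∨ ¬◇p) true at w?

w0: successors {w1}; (q → r) ∨ ¬◇p there: w1:T. ✓
w1: successors {w2}; (q → r) ∨ ¬◇p there: w2:T. ✓
w2: successors {w3}; (q → r) ∨ ¬◇p there: w3:T. ✓
w3: successors {w4}; (q → r) ∨ ¬◇p there: w4:F. ✗
w4: successors {w3, w5}; (q → r) ∨ ¬◇p there: w3:T, w5:T. ✓
w5: successors {w6}; (q → r) ∨ ¬◇p there: w6:T. ✓
w6: successors {w0}; (q → r) ∨ ¬◇p there: w0:T. ✓
Satisfying worlds: {w0, w1, w2, w4, w5, w6}.

6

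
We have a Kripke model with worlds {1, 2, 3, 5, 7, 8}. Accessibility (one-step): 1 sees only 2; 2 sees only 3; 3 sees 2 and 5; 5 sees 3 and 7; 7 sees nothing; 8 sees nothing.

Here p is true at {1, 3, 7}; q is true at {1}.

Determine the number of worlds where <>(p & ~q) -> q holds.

4

1: <>(p & ~q) is F, q is T. ✓
2: <>(p & ~q) is T, q is F. ✗
3: <>(p & ~q) is F, q is F. ✓
5: <>(p & ~q) is T, q is F. ✗
7: <>(p & ~q) is F, q is F. ✓
8: <>(p & ~q) is F, q is F. ✓
Satisfying worlds: {1, 3, 7, 8}.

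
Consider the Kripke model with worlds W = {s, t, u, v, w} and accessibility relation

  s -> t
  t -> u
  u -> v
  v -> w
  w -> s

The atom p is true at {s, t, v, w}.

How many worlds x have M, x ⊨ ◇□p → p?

4

s: ◇□p is F, p is T. ✓
t: ◇□p is T, p is T. ✓
u: ◇□p is T, p is F. ✗
v: ◇□p is T, p is T. ✓
w: ◇□p is T, p is T. ✓
Satisfying worlds: {s, t, v, w}.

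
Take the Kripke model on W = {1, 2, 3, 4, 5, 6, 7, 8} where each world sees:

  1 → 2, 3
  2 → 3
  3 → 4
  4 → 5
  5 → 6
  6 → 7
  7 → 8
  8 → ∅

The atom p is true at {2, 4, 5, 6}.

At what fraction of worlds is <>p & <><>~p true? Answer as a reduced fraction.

1/4

1: <>p is T, <><>~p is T. ✓
2: <>p is F, <><>~p is F. ✗
3: <>p is T, <><>~p is F. ✗
4: <>p is T, <><>~p is F. ✗
5: <>p is T, <><>~p is T. ✓
6: <>p is F, <><>~p is T. ✗
7: <>p is F, <><>~p is F. ✗
8: <>p is F, <><>~p is F. ✗
That's 2 of 8 worlds, so 2/8 = 1/4.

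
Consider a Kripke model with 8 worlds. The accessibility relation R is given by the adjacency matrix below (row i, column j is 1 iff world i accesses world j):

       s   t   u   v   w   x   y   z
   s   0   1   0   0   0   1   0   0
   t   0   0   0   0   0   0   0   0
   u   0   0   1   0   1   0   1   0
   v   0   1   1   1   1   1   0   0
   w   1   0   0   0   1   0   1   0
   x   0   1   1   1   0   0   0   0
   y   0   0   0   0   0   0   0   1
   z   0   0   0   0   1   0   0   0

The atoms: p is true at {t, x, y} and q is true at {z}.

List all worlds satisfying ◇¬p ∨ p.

{t, u, v, w, x, y, z}

s: ◇¬p is F, p is F. ✗
t: ◇¬p is F, p is T. ✓
u: ◇¬p is T, p is F. ✓
v: ◇¬p is T, p is F. ✓
w: ◇¬p is T, p is F. ✓
x: ◇¬p is T, p is T. ✓
y: ◇¬p is T, p is T. ✓
z: ◇¬p is T, p is F. ✓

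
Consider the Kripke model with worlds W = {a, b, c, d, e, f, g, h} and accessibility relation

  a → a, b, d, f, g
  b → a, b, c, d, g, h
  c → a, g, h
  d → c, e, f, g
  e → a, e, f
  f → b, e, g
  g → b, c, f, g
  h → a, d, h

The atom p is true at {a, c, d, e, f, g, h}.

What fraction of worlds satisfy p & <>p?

a: p is T, <>p is T. ✓
b: p is F, <>p is T. ✗
c: p is T, <>p is T. ✓
d: p is T, <>p is T. ✓
e: p is T, <>p is T. ✓
f: p is T, <>p is T. ✓
g: p is T, <>p is T. ✓
h: p is T, <>p is T. ✓
That's 7 of 8 worlds, so 7/8.

7/8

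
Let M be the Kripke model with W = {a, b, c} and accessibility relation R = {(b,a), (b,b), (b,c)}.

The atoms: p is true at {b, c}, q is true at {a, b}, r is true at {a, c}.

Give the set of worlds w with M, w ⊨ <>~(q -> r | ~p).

{b}

a: no successors, so <>~(q -> r | ~p) fails. ✗
b: successors {a, b, c}; ~(q -> r | ~p) there: a:F, b:T, c:F. ✓
c: no successors, so <>~(q -> r | ~p) fails. ✗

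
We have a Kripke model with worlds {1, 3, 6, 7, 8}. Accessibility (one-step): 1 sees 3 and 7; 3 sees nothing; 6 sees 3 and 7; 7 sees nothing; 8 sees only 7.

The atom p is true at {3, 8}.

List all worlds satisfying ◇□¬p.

{1, 6, 8}

1: successors {3, 7}; □¬p there: 3:T, 7:T. ✓
3: no successors, so ◇□¬p fails. ✗
6: successors {3, 7}; □¬p there: 3:T, 7:T. ✓
7: no successors, so ◇□¬p fails. ✗
8: successors {7}; □¬p there: 7:T. ✓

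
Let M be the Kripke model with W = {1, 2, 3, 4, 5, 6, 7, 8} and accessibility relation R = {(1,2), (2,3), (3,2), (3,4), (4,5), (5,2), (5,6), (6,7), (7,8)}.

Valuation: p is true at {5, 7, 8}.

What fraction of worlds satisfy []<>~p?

1/2

1: successors {2}; <>~p there: 2:T. ✓
2: successors {3}; <>~p there: 3:T. ✓
3: successors {2, 4}; <>~p there: 2:T, 4:F. ✗
4: successors {5}; <>~p there: 5:T. ✓
5: successors {2, 6}; <>~p there: 2:T, 6:F. ✗
6: successors {7}; <>~p there: 7:F. ✗
7: successors {8}; <>~p there: 8:F. ✗
8: no successors, so []<>~p holds vacuously. ✓
That's 4 of 8 worlds, so 4/8 = 1/2.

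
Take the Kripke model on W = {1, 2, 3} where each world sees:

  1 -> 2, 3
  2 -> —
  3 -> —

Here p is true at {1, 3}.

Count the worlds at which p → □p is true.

1: p is T, □p is F. ✗
2: p is F, □p is T. ✓
3: p is T, □p is T. ✓
Satisfying worlds: {2, 3}.

2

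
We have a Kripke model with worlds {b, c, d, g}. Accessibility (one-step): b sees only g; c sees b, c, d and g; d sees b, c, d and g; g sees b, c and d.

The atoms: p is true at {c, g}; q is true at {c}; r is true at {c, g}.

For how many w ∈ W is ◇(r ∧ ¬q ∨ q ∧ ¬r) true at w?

3

b: successors {g}; r ∧ ¬q ∨ q ∧ ¬r there: g:T. ✓
c: successors {b, c, d, g}; r ∧ ¬q ∨ q ∧ ¬r there: b:F, c:F, d:F, g:T. ✓
d: successors {b, c, d, g}; r ∧ ¬q ∨ q ∧ ¬r there: b:F, c:F, d:F, g:T. ✓
g: successors {b, c, d}; r ∧ ¬q ∨ q ∧ ¬r there: b:F, c:F, d:F. ✗
Satisfying worlds: {b, c, d}.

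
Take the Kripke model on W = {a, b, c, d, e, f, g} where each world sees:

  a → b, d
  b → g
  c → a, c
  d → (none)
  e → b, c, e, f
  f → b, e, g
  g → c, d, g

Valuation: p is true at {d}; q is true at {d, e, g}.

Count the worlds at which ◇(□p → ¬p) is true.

a: successors {b, d}; □p → ¬p there: b:T, d:F. ✓
b: successors {g}; □p → ¬p there: g:T. ✓
c: successors {a, c}; □p → ¬p there: a:T, c:T. ✓
d: no successors, so ◇(□p → ¬p) fails. ✗
e: successors {b, c, e, f}; □p → ¬p there: b:T, c:T, e:T, f:T. ✓
f: successors {b, e, g}; □p → ¬p there: b:T, e:T, g:T. ✓
g: successors {c, d, g}; □p → ¬p there: c:T, d:F, g:T. ✓
Satisfying worlds: {a, b, c, e, f, g}.

6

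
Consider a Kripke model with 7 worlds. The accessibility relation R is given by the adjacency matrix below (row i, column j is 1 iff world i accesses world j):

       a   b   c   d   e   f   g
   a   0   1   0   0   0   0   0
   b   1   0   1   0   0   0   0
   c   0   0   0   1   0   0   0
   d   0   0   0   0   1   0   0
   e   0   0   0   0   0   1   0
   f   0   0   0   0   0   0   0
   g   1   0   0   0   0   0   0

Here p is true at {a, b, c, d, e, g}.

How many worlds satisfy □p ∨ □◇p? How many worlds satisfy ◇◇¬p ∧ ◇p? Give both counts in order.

6 and 1

For □p ∨ □◇p:
a: □p is T, □◇p is T. ✓
b: □p is T, □◇p is T. ✓
c: □p is T, □◇p is T. ✓
d: □p is T, □◇p is F. ✓
e: □p is F, □◇p is F. ✗
f: □p is T, □◇p is T. ✓
g: □p is T, □◇p is T. ✓
— 6 worlds.
For ◇◇¬p ∧ ◇p:
a: ◇◇¬p is F, ◇p is T. ✗
b: ◇◇¬p is F, ◇p is T. ✗
c: ◇◇¬p is F, ◇p is T. ✗
d: ◇◇¬p is T, ◇p is T. ✓
e: ◇◇¬p is F, ◇p is F. ✗
f: ◇◇¬p is F, ◇p is F. ✗
g: ◇◇¬p is F, ◇p is T. ✗
— 1 world.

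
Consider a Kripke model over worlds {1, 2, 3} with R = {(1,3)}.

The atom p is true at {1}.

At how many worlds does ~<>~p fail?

1

1: <>~p is T. ✗
2: <>~p is F. ✓
3: <>~p is F. ✓
Satisfying worlds: {2, 3}.
So ~<>~p fails at the other 1 world.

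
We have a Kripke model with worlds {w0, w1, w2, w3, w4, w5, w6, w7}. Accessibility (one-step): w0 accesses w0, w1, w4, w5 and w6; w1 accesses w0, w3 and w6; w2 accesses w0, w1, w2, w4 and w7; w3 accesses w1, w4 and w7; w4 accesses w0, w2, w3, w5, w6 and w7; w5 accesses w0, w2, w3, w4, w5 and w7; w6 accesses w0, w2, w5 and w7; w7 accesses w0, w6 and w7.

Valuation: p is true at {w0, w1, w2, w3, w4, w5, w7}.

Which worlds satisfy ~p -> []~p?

{w0, w1, w2, w3, w4, w5, w7}

w0: ~p is F, []~p is F. ✓
w1: ~p is F, []~p is F. ✓
w2: ~p is F, []~p is F. ✓
w3: ~p is F, []~p is F. ✓
w4: ~p is F, []~p is F. ✓
w5: ~p is F, []~p is F. ✓
w6: ~p is T, []~p is F. ✗
w7: ~p is F, []~p is F. ✓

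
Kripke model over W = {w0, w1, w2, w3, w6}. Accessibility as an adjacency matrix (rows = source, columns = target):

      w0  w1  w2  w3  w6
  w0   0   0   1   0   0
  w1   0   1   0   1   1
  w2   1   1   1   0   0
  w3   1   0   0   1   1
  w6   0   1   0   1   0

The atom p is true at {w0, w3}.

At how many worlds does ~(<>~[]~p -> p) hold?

w0: <>~[]~p -> p is T. ✗
w1: <>~[]~p -> p is F. ✓
w2: <>~[]~p -> p is F. ✓
w3: <>~[]~p -> p is T. ✗
w6: <>~[]~p -> p is F. ✓
Satisfying worlds: {w1, w2, w6}.

3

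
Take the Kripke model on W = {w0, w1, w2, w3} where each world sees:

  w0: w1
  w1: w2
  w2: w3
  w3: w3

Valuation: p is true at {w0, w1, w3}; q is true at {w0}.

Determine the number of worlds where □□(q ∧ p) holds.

0

w0: successors {w1}; □(q ∧ p) there: w1:F. ✗
w1: successors {w2}; □(q ∧ p) there: w2:F. ✗
w2: successors {w3}; □(q ∧ p) there: w3:F. ✗
w3: successors {w3}; □(q ∧ p) there: w3:F. ✗
Satisfying worlds: ∅.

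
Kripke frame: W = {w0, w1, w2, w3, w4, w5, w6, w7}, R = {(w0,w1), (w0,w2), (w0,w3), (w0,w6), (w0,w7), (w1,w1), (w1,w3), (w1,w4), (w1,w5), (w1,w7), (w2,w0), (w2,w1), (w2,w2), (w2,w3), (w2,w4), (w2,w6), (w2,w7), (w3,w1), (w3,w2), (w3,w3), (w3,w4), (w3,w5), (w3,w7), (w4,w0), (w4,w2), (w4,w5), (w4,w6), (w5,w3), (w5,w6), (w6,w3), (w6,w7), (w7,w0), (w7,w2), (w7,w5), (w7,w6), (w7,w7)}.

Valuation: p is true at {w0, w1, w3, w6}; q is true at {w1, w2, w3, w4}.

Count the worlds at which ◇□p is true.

w0: successors {w1, w2, w3, w6, w7}; □p there: w1:F, w2:F, w3:F, w6:F, w7:F. ✗
w1: successors {w1, w3, w4, w5, w7}; □p there: w1:F, w3:F, w4:F, w5:T, w7:F. ✓
w2: successors {w0, w1, w2, w3, w4, w6, w7}; □p there: w0:F, w1:F, w2:F, w3:F, w4:F, w6:F, w7:F. ✗
w3: successors {w1, w2, w3, w4, w5, w7}; □p there: w1:F, w2:F, w3:F, w4:F, w5:T, w7:F. ✓
w4: successors {w0, w2, w5, w6}; □p there: w0:F, w2:F, w5:T, w6:F. ✓
w5: successors {w3, w6}; □p there: w3:F, w6:F. ✗
w6: successors {w3, w7}; □p there: w3:F, w7:F. ✗
w7: successors {w0, w2, w5, w6, w7}; □p there: w0:F, w2:F, w5:T, w6:F, w7:F. ✓
Satisfying worlds: {w1, w3, w4, w7}.

4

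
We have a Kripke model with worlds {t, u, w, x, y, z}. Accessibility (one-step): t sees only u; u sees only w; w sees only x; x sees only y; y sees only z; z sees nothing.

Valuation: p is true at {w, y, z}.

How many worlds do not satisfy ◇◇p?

t: successors {u}; ◇p there: u:T. ✓
u: successors {w}; ◇p there: w:F. ✗
w: successors {x}; ◇p there: x:T. ✓
x: successors {y}; ◇p there: y:T. ✓
y: successors {z}; ◇p there: z:F. ✗
z: no successors, so ◇◇p fails. ✗
Satisfying worlds: {t, w, x}.
So ◇◇p fails at the other 3 worlds.

3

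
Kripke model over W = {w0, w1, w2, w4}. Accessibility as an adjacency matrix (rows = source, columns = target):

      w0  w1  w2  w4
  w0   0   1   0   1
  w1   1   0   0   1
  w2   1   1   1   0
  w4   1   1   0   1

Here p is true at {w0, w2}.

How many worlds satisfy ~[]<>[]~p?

w0: []<>[]~p is T. ✗
w1: []<>[]~p is F. ✓
w2: []<>[]~p is F. ✓
w4: []<>[]~p is F. ✓
Satisfying worlds: {w1, w2, w4}.

3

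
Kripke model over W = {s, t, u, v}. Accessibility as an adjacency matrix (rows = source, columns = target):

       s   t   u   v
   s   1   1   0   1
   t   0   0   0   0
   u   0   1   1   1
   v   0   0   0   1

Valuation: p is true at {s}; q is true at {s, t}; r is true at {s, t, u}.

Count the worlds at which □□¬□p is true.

s: successors {s, t, v}; □¬□p there: s:F, t:T, v:T. ✗
t: no successors, so □□¬□p holds vacuously. ✓
u: successors {t, u, v}; □¬□p there: t:T, u:F, v:T. ✗
v: successors {v}; □¬□p there: v:T. ✓
Satisfying worlds: {t, v}.

2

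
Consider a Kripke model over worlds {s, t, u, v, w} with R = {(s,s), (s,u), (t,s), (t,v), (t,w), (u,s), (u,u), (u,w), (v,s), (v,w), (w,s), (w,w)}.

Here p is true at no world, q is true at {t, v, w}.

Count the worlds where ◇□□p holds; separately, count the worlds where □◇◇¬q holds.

0 and 5

For ◇□□p:
s: successors {s, u}; □□p there: s:F, u:F. ✗
t: successors {s, v, w}; □□p there: s:F, v:F, w:F. ✗
u: successors {s, u, w}; □□p there: s:F, u:F, w:F. ✗
v: successors {s, w}; □□p there: s:F, w:F. ✗
w: successors {s, w}; □□p there: s:F, w:F. ✗
— 0 worlds.
For □◇◇¬q:
s: successors {s, u}; ◇◇¬q there: s:T, u:T. ✓
t: successors {s, v, w}; ◇◇¬q there: s:T, v:T, w:T. ✓
u: successors {s, u, w}; ◇◇¬q there: s:T, u:T, w:T. ✓
v: successors {s, w}; ◇◇¬q there: s:T, w:T. ✓
w: successors {s, w}; ◇◇¬q there: s:T, w:T. ✓
— 5 worlds.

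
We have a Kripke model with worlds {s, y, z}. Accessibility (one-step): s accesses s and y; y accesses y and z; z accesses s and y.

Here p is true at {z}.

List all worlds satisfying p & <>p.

s: p is F, <>p is F. ✗
y: p is F, <>p is T. ✗
z: p is T, <>p is F. ✗

∅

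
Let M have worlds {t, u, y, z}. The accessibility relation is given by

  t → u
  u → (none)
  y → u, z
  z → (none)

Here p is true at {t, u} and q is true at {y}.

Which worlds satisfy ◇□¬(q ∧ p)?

t: successors {u}; □¬(q ∧ p) there: u:T. ✓
u: no successors, so ◇□¬(q ∧ p) fails. ✗
y: successors {u, z}; □¬(q ∧ p) there: u:T, z:T. ✓
z: no successors, so ◇□¬(q ∧ p) fails. ✗

{t, y}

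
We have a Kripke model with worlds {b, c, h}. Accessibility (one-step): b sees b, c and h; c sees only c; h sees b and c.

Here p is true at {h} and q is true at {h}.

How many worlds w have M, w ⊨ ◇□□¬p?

3

b: successors {b, c, h}; □□¬p there: b:F, c:T, h:F. ✓
c: successors {c}; □□¬p there: c:T. ✓
h: successors {b, c}; □□¬p there: b:F, c:T. ✓
Satisfying worlds: {b, c, h}.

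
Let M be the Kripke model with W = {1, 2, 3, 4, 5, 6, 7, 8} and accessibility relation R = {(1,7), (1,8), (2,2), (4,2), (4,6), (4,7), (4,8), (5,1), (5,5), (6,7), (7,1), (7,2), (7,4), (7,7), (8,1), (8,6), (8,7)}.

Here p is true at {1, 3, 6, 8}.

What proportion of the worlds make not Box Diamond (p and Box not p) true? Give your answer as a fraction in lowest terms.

7/8

1: Box Diamond (p and Box not p) is F. ✓
2: Box Diamond (p and Box not p) is F. ✓
3: Box Diamond (p and Box not p) is T. ✗
4: Box Diamond (p and Box not p) is F. ✓
5: Box Diamond (p and Box not p) is F. ✓
6: Box Diamond (p and Box not p) is F. ✓
7: Box Diamond (p and Box not p) is F. ✓
8: Box Diamond (p and Box not p) is F. ✓
That's 7 of 8 worlds, so 7/8.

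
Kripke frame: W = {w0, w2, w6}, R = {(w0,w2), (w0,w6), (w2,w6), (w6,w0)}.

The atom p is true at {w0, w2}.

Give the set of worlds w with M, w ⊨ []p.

{w6}

w0: successors {w2, w6}; p there: w2:T, w6:F. ✗
w2: successors {w6}; p there: w6:F. ✗
w6: successors {w0}; p there: w0:T. ✓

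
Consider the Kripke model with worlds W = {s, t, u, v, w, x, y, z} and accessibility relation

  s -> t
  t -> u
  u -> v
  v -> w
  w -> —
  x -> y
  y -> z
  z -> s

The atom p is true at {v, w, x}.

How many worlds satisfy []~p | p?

7

s: []~p is T, p is F. ✓
t: []~p is T, p is F. ✓
u: []~p is F, p is F. ✗
v: []~p is F, p is T. ✓
w: []~p is T, p is T. ✓
x: []~p is T, p is T. ✓
y: []~p is T, p is F. ✓
z: []~p is T, p is F. ✓
Satisfying worlds: {s, t, v, w, x, y, z}.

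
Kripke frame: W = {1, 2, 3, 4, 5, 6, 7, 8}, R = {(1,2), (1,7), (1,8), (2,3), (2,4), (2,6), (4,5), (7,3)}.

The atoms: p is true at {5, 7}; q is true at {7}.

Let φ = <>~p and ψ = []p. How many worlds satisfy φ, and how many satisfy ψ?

3 and 5

For <>~p:
1: successors {2, 7, 8}; ~p there: 2:T, 7:F, 8:T. ✓
2: successors {3, 4, 6}; ~p there: 3:T, 4:T, 6:T. ✓
3: no successors, so <>~p fails. ✗
4: successors {5}; ~p there: 5:F. ✗
5: no successors, so <>~p fails. ✗
6: no successors, so <>~p fails. ✗
7: successors {3}; ~p there: 3:T. ✓
8: no successors, so <>~p fails. ✗
— 3 worlds.
For []p:
1: successors {2, 7, 8}; p there: 2:F, 7:T, 8:F. ✗
2: successors {3, 4, 6}; p there: 3:F, 4:F, 6:F. ✗
3: no successors, so []p holds vacuously. ✓
4: successors {5}; p there: 5:T. ✓
5: no successors, so []p holds vacuously. ✓
6: no successors, so []p holds vacuously. ✓
7: successors {3}; p there: 3:F. ✗
8: no successors, so []p holds vacuously. ✓
— 5 worlds.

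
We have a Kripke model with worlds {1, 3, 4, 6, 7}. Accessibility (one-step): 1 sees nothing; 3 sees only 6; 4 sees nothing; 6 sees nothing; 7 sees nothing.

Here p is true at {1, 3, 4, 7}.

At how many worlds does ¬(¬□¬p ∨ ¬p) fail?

1

1: ¬□¬p ∨ ¬p is F. ✓
3: ¬□¬p ∨ ¬p is F. ✓
4: ¬□¬p ∨ ¬p is F. ✓
6: ¬□¬p ∨ ¬p is T. ✗
7: ¬□¬p ∨ ¬p is F. ✓
Satisfying worlds: {1, 3, 4, 7}.
So ¬(¬□¬p ∨ ¬p) fails at the other 1 world.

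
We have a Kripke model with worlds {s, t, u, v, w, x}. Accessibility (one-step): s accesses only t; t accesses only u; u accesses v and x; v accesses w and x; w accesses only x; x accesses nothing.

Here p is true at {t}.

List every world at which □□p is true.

{w, x}

s: successors {t}; □p there: t:F. ✗
t: successors {u}; □p there: u:F. ✗
u: successors {v, x}; □p there: v:F, x:T. ✗
v: successors {w, x}; □p there: w:F, x:T. ✗
w: successors {x}; □p there: x:T. ✓
x: no successors, so □□p holds vacuously. ✓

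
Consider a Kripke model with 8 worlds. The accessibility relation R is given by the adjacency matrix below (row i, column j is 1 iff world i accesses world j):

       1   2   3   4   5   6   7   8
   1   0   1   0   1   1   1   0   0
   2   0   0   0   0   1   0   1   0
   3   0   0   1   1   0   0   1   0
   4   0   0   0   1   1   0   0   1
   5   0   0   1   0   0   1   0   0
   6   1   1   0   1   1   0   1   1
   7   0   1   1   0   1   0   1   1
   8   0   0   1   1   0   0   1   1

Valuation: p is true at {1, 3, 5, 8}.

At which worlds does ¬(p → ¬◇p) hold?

1: p → ¬◇p is F. ✓
2: p → ¬◇p is T. ✗
3: p → ¬◇p is F. ✓
4: p → ¬◇p is T. ✗
5: p → ¬◇p is F. ✓
6: p → ¬◇p is T. ✗
7: p → ¬◇p is T. ✗
8: p → ¬◇p is F. ✓

{1, 3, 5, 8}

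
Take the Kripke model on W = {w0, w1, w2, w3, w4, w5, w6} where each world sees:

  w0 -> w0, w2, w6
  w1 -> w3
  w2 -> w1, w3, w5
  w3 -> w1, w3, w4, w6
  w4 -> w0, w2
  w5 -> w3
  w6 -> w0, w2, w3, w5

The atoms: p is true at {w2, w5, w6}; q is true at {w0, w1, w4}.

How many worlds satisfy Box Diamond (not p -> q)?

4

w0: successors {w0, w2, w6}; Diamond (not p -> q) there: w0:T, w2:T, w6:T. ✓
w1: successors {w3}; Diamond (not p -> q) there: w3:T. ✓
w2: successors {w1, w3, w5}; Diamond (not p -> q) there: w1:F, w3:T, w5:F. ✗
w3: successors {w1, w3, w4, w6}; Diamond (not p -> q) there: w1:F, w3:T, w4:T, w6:T. ✗
w4: successors {w0, w2}; Diamond (not p -> q) there: w0:T, w2:T. ✓
w5: successors {w3}; Diamond (not p -> q) there: w3:T. ✓
w6: successors {w0, w2, w3, w5}; Diamond (not p -> q) there: w0:T, w2:T, w3:T, w5:F. ✗
Satisfying worlds: {w0, w1, w4, w5}.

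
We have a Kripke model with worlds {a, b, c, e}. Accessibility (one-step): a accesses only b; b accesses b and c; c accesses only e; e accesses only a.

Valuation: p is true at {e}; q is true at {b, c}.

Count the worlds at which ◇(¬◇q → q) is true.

a: successors {b}; ¬◇q → q there: b:T. ✓
b: successors {b, c}; ¬◇q → q there: b:T, c:T. ✓
c: successors {e}; ¬◇q → q there: e:F. ✗
e: successors {a}; ¬◇q → q there: a:T. ✓
Satisfying worlds: {a, b, e}.

3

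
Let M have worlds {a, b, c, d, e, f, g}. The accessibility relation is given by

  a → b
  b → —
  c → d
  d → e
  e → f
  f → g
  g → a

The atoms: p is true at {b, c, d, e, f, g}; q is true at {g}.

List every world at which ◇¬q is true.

a: successors {b}; ¬q there: b:T. ✓
b: no successors, so ◇¬q fails. ✗
c: successors {d}; ¬q there: d:T. ✓
d: successors {e}; ¬q there: e:T. ✓
e: successors {f}; ¬q there: f:T. ✓
f: successors {g}; ¬q there: g:F. ✗
g: successors {a}; ¬q there: a:T. ✓

{a, c, d, e, g}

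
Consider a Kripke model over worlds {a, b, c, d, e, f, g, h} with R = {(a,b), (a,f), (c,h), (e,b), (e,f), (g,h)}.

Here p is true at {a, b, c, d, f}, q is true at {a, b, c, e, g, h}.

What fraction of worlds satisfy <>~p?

a: successors {b, f}; ~p there: b:F, f:F. ✗
b: no successors, so <>~p fails. ✗
c: successors {h}; ~p there: h:T. ✓
d: no successors, so <>~p fails. ✗
e: successors {b, f}; ~p there: b:F, f:F. ✗
f: no successors, so <>~p fails. ✗
g: successors {h}; ~p there: h:T. ✓
h: no successors, so <>~p fails. ✗
That's 2 of 8 worlds, so 2/8 = 1/4.

1/4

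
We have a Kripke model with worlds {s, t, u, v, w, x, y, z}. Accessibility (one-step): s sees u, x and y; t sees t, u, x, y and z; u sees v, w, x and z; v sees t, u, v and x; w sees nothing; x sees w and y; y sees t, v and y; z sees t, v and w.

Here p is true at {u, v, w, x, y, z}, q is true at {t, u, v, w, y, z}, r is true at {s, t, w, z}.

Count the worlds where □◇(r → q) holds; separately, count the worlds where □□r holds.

For □◇(r → q):
s: successors {u, x, y}; ◇(r → q) there: u:T, x:T, y:T. ✓
t: successors {t, u, x, y, z}; ◇(r → q) there: t:T, u:T, x:T, y:T, z:T. ✓
u: successors {v, w, x, z}; ◇(r → q) there: v:T, w:F, x:T, z:T. ✗
v: successors {t, u, v, x}; ◇(r → q) there: t:T, u:T, v:T, x:T. ✓
w: no successors, so □◇(r → q) holds vacuously. ✓
x: successors {w, y}; ◇(r → q) there: w:F, y:T. ✗
y: successors {t, v, y}; ◇(r → q) there: t:T, v:T, y:T. ✓
z: successors {t, v, w}; ◇(r → q) there: t:T, v:T, w:F. ✗
— 5 worlds.
For □□r:
s: successors {u, x, y}; □r there: u:F, x:F, y:F. ✗
t: successors {t, u, x, y, z}; □r there: t:F, u:F, x:F, y:F, z:F. ✗
u: successors {v, w, x, z}; □r there: v:F, w:T, x:F, z:F. ✗
v: successors {t, u, v, x}; □r there: t:F, u:F, v:F, x:F. ✗
w: no successors, so □□r holds vacuously. ✓
x: successors {w, y}; □r there: w:T, y:F. ✗
y: successors {t, v, y}; □r there: t:F, v:F, y:F. ✗
z: successors {t, v, w}; □r there: t:F, v:F, w:T. ✗
— 1 world.

5 and 1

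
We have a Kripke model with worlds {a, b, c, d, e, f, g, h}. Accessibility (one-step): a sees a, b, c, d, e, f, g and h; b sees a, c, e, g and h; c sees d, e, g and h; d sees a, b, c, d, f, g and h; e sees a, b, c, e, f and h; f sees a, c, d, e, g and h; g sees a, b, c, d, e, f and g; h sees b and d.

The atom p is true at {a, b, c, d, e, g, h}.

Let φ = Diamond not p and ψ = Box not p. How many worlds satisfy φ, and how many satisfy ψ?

4 and 0

For Diamond not p:
a: successors {a, b, c, d, e, f, g, h}; not p there: a:F, b:F, c:F, d:F, e:F, f:T, g:F, h:F. ✓
b: successors {a, c, e, g, h}; not p there: a:F, c:F, e:F, g:F, h:F. ✗
c: successors {d, e, g, h}; not p there: d:F, e:F, g:F, h:F. ✗
d: successors {a, b, c, d, f, g, h}; not p there: a:F, b:F, c:F, d:F, f:T, g:F, h:F. ✓
e: successors {a, b, c, e, f, h}; not p there: a:F, b:F, c:F, e:F, f:T, h:F. ✓
f: successors {a, c, d, e, g, h}; not p there: a:F, c:F, d:F, e:F, g:F, h:F. ✗
g: successors {a, b, c, d, e, f, g}; not p there: a:F, b:F, c:F, d:F, e:F, f:T, g:F. ✓
h: successors {b, d}; not p there: b:F, d:F. ✗
— 4 worlds.
For Box not p:
a: successors {a, b, c, d, e, f, g, h}; not p there: a:F, b:F, c:F, d:F, e:F, f:T, g:F, h:F. ✗
b: successors {a, c, e, g, h}; not p there: a:F, c:F, e:F, g:F, h:F. ✗
c: successors {d, e, g, h}; not p there: d:F, e:F, g:F, h:F. ✗
d: successors {a, b, c, d, f, g, h}; not p there: a:F, b:F, c:F, d:F, f:T, g:F, h:F. ✗
e: successors {a, b, c, e, f, h}; not p there: a:F, b:F, c:F, e:F, f:T, h:F. ✗
f: successors {a, c, d, e, g, h}; not p there: a:F, c:F, d:F, e:F, g:F, h:F. ✗
g: successors {a, b, c, d, e, f, g}; not p there: a:F, b:F, c:F, d:F, e:F, f:T, g:F. ✗
h: successors {b, d}; not p there: b:F, d:F. ✗
— 0 worlds.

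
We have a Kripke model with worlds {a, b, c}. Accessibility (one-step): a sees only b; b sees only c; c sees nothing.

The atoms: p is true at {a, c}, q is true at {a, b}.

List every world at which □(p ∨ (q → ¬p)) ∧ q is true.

{a, b}

a: □(p ∨ (q → ¬p)) is T, q is T. ✓
b: □(p ∨ (q → ¬p)) is T, q is T. ✓
c: □(p ∨ (q → ¬p)) is T, q is F. ✗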